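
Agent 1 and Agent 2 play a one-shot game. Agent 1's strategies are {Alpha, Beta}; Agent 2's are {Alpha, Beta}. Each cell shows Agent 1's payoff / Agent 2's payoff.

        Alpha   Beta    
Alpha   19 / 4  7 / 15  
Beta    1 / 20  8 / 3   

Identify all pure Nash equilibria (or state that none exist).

There is no pure-strategy Nash equilibrium

A profile is a Nash equilibrium when each player is best-responding to the other.
Agent 1's best responses — vs Alpha: Alpha (payoff 19); vs Beta: Beta (payoff 8).
Agent 2's best responses — vs Alpha: Beta (payoff 15); vs Beta: Alpha (payoff 20).
No cell has both players best-responding. For instance, Agent 1's best reply to Alpha is Alpha, but against Alpha Agent 2 prefers Beta over Alpha.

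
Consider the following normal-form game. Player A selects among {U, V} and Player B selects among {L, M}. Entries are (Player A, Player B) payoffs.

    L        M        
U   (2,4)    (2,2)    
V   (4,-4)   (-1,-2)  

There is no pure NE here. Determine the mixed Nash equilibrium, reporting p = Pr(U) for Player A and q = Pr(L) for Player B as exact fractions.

Each player's mixing probability is pinned down by making the *other* player indifferent.
Player B indifferent between L and M: p·4 + (1−p)·(-4) = p·2 + (1−p)·(-2) ⟹ (-4) + 8p = (-2) + 4p ⟹ p = 1/2.
Player A indifferent between U and V: q·2 + (1−q)·2 = q·4 + (1−q)·(-1) ⟹ 2 + 0q = (-1) + 5q ⟹ q = 3/5.

p = 1/2, q = 3/5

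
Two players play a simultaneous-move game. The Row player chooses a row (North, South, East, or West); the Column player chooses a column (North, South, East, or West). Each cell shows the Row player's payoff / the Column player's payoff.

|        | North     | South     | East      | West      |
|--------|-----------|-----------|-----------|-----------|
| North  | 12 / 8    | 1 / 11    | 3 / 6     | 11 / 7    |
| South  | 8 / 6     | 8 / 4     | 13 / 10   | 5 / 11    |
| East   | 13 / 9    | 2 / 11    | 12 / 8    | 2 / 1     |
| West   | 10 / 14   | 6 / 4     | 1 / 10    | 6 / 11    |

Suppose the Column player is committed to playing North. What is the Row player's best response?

With the Column player fixed at North, the Row player's payoffs are: North → 12, South → 8, East → 13, West → 10.
The maximum is 13, achieved by East.

East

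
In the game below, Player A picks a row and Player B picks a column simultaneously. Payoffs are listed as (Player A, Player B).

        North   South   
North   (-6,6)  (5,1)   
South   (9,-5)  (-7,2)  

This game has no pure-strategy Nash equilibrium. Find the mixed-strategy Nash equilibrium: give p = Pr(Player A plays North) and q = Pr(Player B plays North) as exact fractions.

p = 7/12, q = 4/9

Each player's mixing probability is pinned down by making the *other* player indifferent.
Player B indifferent between North and South: p·6 + (1−p)·(-5) = p·1 + (1−p)·2 ⟹ (-5) + 11p = 2 + (-1)p ⟹ p = 7/12.
Player A indifferent between North and South: q·(-6) + (1−q)·5 = q·9 + (1−q)·(-7) ⟹ 5 + (-11)q = (-7) + 16q ⟹ q = 4/9.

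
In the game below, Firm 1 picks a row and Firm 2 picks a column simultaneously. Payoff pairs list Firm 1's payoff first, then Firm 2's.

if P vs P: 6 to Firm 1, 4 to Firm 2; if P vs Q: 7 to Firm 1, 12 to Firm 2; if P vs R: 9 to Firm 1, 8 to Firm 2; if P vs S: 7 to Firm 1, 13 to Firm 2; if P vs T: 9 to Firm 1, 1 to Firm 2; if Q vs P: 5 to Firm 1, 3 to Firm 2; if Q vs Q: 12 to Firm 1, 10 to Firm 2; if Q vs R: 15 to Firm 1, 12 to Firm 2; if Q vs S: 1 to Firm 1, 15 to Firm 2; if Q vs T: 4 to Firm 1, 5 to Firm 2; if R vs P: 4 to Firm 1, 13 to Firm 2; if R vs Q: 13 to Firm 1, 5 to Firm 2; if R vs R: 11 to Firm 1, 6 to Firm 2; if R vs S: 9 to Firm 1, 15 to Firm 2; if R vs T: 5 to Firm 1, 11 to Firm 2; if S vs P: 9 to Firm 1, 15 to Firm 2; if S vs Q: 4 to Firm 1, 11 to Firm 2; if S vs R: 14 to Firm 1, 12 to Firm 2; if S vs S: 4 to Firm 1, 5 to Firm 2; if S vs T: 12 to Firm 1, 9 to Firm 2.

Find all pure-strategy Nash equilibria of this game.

Check mutual best responses: a cell is a NE iff neither player can gain by unilaterally deviating.
Firm 1's best responses — vs P: S (payoff 9); vs Q: R (payoff 13); vs R: Q (payoff 15); vs S: R (payoff 9); vs T: S (payoff 12).
Firm 2's best responses — vs P: S (payoff 13); vs Q: S (payoff 15); vs R: S (payoff 15); vs S: P (payoff 15).
Mutual best responses occur at (R, S) and (S, P); at each, neither player gains by switching.

(R, S) and (S, P)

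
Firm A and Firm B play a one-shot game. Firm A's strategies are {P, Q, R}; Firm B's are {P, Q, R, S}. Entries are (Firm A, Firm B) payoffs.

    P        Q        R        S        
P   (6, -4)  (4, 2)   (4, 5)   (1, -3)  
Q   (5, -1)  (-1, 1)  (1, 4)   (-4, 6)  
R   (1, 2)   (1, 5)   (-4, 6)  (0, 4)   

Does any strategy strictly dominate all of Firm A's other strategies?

A strategy is strictly dominant if it gives Firm A a strictly higher payoff than every other strategy, against every choice by the opponent.
P strictly dominates: vs P: 6 > each of {5, 1}; vs Q: 4 > each of {-1, 1}; vs R: 4 > each of {1, -4}; vs S: 1 > each of {-4, 0}.

P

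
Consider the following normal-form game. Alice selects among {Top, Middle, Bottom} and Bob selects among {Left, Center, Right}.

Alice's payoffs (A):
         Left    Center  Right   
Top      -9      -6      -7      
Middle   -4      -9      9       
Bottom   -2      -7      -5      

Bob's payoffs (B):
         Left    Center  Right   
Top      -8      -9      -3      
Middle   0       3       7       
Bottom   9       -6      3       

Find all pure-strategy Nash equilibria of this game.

Find each player's best response to every opponent strategy; NE are the intersections.
Alice's best responses — vs Left: Bottom (payoff -2); vs Center: Top (payoff -6); vs Right: Middle (payoff 9).
Bob's best responses — vs Top: Right (payoff -3); vs Middle: Right (payoff 7); vs Bottom: Left (payoff 9).
Mutual best responses occur at (Middle, Right) and (Bottom, Left); at each, neither player gains by switching.

(Middle, Right) and (Bottom, Left)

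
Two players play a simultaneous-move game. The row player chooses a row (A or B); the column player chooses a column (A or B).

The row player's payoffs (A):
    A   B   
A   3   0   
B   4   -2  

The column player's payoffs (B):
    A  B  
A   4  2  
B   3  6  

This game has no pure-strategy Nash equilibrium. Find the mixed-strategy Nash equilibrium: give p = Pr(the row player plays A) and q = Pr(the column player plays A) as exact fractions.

Each player's mixing probability is pinned down by making the *other* player indifferent.
The column player indifferent between A and B: p·4 + (1−p)·3 = p·2 + (1−p)·6 ⟹ 3 + 1p = 6 + (-4)p ⟹ p = 3/5.
The row player indifferent between A and B: q·3 + (1−q)·0 = q·4 + (1−q)·(-2) ⟹ 0 + 3q = (-2) + 6q ⟹ q = 2/3.

p = 3/5, q = 2/3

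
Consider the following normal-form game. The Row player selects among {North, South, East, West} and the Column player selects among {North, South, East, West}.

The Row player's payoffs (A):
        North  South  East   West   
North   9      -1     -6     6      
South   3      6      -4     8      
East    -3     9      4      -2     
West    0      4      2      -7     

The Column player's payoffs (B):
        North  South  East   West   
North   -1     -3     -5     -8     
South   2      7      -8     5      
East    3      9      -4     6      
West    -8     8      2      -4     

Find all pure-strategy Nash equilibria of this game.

A profile is a Nash equilibrium when each player is best-responding to the other.
The Row player's best responses — vs North: North (payoff 9); vs South: East (payoff 9); vs East: East (payoff 4); vs West: South (payoff 8).
The Column player's best responses — vs North: North (payoff -1); vs South: South (payoff 7); vs East: South (payoff 9); vs West: South (payoff 8).
Mutual best responses occur at (North, North) and (East, South); at each, neither player gains by switching.

(North, North) and (East, South)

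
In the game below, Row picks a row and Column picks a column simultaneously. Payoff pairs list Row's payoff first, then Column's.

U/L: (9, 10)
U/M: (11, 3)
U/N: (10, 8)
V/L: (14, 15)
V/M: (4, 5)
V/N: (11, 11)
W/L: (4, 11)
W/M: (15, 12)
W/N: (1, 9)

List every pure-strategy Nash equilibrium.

(V, L) and (W, M)

Find each player's best response to every opponent strategy; NE are the intersections.
Row's best responses — vs L: V (payoff 14); vs M: W (payoff 15); vs N: V (payoff 11).
Column's best responses — vs U: L (payoff 10); vs V: L (payoff 15); vs W: M (payoff 12).
Mutual best responses occur at (V, L) and (W, M); at each, neither player gains by switching.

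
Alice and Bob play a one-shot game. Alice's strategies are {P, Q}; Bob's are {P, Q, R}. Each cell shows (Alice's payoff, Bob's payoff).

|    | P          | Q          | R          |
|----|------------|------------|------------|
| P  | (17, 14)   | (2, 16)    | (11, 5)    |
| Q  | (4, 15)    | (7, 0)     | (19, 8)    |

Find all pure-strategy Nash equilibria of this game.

No pure-strategy Nash equilibrium

A profile is a Nash equilibrium when each player is best-responding to the other.
Alice's best responses — vs P: P (payoff 17); vs Q: Q (payoff 7); vs R: Q (payoff 19).
Bob's best responses — vs P: Q (payoff 16); vs Q: P (payoff 15).
No cell has both players best-responding. For instance, Alice's best reply to R is Q, but against Q Bob prefers P over R.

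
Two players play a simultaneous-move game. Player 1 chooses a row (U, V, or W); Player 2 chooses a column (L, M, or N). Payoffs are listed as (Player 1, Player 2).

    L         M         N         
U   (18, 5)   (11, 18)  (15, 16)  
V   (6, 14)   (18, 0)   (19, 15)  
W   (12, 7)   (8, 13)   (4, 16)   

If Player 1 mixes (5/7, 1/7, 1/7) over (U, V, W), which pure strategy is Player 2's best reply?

N

Compute Player 2's expected payoff from each pure strategy against the given mix.
L: (5/7)·5 + (1/7)·14 + (1/7)·7 = 46/7
M: (5/7)·18 + (1/7)·0 + (1/7)·13 = 103/7
N: (5/7)·16 + (1/7)·15 + (1/7)·16 = 111/7
Highest expected payoff is 111/7, from N.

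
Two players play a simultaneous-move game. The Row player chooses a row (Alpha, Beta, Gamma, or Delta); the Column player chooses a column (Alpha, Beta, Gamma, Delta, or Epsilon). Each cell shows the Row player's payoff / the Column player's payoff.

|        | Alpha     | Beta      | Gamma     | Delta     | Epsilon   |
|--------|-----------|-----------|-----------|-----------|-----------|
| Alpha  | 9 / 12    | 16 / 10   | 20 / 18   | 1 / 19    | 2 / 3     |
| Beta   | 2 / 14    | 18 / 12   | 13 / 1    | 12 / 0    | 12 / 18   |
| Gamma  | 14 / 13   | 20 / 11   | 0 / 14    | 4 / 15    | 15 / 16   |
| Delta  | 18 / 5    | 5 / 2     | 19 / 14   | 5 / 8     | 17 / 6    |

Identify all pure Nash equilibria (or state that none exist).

Find each player's best response to every opponent strategy; NE are the intersections.
The Row player's best responses — vs Alpha: Delta (payoff 18); vs Beta: Gamma (payoff 20); vs Gamma: Alpha (payoff 20); vs Delta: Beta (payoff 12); vs Epsilon: Delta (payoff 17).
The Column player's best responses — vs Alpha: Delta (payoff 19); vs Beta: Epsilon (payoff 18); vs Gamma: Epsilon (payoff 16); vs Delta: Gamma (payoff 14).
No cell has both players best-responding. For instance, the Row player's best reply to Beta is Gamma, but against Gamma the Column player prefers Epsilon over Beta.

No pure-strategy Nash equilibrium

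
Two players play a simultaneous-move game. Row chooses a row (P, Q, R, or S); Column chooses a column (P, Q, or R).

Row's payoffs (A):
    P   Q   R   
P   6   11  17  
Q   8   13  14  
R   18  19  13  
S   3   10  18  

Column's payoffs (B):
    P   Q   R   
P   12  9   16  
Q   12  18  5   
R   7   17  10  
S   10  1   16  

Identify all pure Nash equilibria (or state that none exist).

Check mutual best responses: a cell is a NE iff neither player can gain by unilaterally deviating.
Row's best responses — vs P: R (payoff 18); vs Q: R (payoff 19); vs R: S (payoff 18).
Column's best responses — vs P: R (payoff 16); vs Q: Q (payoff 18); vs R: Q (payoff 17); vs S: R (payoff 16).
Mutual best responses occur at (R, Q) and (S, R); at each, neither player gains by switching.

(R, Q) and (S, R)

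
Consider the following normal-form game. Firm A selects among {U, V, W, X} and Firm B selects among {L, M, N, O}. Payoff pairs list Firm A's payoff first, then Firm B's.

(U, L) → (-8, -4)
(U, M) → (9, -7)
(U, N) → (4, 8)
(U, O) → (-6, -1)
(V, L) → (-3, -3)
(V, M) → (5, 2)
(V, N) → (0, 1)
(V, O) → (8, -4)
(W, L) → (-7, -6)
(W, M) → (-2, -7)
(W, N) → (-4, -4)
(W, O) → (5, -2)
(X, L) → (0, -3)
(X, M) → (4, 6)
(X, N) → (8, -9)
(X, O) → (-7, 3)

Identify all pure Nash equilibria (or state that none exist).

No pure-strategy Nash equilibrium

A profile is a Nash equilibrium when each player is best-responding to the other.
Firm A's best responses — vs L: X (payoff 0); vs M: U (payoff 9); vs N: X (payoff 8); vs O: V (payoff 8).
Firm B's best responses — vs U: N (payoff 8); vs V: M (payoff 2); vs W: O (payoff -2); vs X: M (payoff 6).
No cell has both players best-responding. For instance, Firm A's best reply to N is X, but against X Firm B prefers M over N.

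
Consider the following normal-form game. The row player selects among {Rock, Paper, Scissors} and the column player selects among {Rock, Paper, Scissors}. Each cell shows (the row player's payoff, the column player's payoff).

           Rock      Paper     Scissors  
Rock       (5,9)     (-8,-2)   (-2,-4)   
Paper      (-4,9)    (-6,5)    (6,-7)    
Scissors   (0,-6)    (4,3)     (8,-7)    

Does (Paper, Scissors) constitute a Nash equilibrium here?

Holding the column player at Scissors: the row player gets 6 from Paper but could get 8 by switching to Scissors. The row player has a profitable deviation.

No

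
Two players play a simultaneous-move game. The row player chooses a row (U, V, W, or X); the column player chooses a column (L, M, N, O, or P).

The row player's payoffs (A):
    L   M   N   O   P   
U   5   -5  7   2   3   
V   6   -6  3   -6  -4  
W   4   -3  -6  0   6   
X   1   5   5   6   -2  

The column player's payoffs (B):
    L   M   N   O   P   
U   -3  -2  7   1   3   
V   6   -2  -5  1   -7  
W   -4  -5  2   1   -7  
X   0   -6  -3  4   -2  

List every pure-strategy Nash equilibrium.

(U, N), (V, L), and (X, O)

Check mutual best responses: a cell is a NE iff neither player can gain by unilaterally deviating.
The row player's best responses — vs L: V (payoff 6); vs M: X (payoff 5); vs N: U (payoff 7); vs O: X (payoff 6); vs P: W (payoff 6).
The column player's best responses — vs U: N (payoff 7); vs V: L (payoff 6); vs W: N (payoff 2); vs X: O (payoff 4).
Mutual best responses occur at (U, N), (V, L), and (X, O); at each, neither player gains by switching.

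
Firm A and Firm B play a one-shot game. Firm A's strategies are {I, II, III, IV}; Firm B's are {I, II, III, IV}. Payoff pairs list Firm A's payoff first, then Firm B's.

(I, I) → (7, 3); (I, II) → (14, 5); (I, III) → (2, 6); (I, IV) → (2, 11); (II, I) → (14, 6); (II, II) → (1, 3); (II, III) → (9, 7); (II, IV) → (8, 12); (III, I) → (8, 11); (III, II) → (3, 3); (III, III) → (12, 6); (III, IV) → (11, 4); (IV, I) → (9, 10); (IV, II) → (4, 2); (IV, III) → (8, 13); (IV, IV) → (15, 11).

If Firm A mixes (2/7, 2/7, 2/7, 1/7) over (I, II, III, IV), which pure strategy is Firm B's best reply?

IV

Compute Firm B's expected payoff from each pure strategy against the given mix.
I: (2/7)·3 + (2/7)·6 + (2/7)·11 + (1/7)·10 = 50/7
II: (2/7)·5 + (2/7)·3 + (2/7)·3 + (1/7)·2 = 24/7
III: (2/7)·6 + (2/7)·7 + (2/7)·6 + (1/7)·13 = 51/7
IV: (2/7)·11 + (2/7)·12 + (2/7)·4 + (1/7)·11 = 65/7
Highest expected payoff is 65/7, from IV.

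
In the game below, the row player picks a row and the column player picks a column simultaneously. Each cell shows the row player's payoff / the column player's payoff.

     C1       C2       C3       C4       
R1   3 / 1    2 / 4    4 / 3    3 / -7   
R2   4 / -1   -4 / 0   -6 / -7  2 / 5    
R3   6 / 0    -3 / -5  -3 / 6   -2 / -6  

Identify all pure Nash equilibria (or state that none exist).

(R1, C2)

Find each player's best response to every opponent strategy; NE are the intersections.
The row player's best responses — vs C1: R3 (payoff 6); vs C2: R1 (payoff 2); vs C3: R1 (payoff 4); vs C4: R1 (payoff 3).
The column player's best responses — vs R1: C2 (payoff 4); vs R2: C4 (payoff 5); vs R3: C3 (payoff 6).
The only mutual best response is (R1, C2); neither player gains by switching there.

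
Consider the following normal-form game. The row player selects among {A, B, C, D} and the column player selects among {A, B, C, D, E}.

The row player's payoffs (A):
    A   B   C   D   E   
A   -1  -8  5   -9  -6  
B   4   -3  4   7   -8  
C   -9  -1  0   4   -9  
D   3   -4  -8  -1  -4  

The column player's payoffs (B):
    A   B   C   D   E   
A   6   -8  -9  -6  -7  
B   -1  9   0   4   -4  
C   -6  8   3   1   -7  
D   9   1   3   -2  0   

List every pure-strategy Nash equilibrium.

Find each player's best response to every opponent strategy; NE are the intersections.
The row player's best responses — vs A: B (payoff 4); vs B: C (payoff -1); vs C: A (payoff 5); vs D: B (payoff 7); vs E: D (payoff -4).
The column player's best responses — vs A: A (payoff 6); vs B: B (payoff 9); vs C: B (payoff 8); vs D: A (payoff 9).
The only mutual best response is (C, B); neither player gains by switching there.

(C, B)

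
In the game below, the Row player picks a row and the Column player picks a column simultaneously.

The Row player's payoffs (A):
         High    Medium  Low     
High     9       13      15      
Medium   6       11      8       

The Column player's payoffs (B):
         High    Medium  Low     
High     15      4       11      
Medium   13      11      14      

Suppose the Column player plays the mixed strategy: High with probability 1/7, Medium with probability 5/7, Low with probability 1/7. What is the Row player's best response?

High

The Row player's best reply maximizes expected payoff against the mix.
High: (1/7)·9 + (5/7)·13 + (1/7)·15 = 89/7
Medium: (1/7)·6 + (5/7)·11 + (1/7)·8 = 69/7
Highest expected payoff is 89/7, from High.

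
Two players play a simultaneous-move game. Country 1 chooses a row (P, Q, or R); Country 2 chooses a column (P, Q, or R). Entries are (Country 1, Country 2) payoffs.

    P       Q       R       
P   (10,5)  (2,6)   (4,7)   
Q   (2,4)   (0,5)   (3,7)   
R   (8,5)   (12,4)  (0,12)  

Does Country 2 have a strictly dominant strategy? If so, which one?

R

A strategy is strictly dominant if it gives Country 2 a strictly higher payoff than every other strategy, against every choice by the opponent.
R strictly dominates: vs P: 7 > each of {5, 6}; vs Q: 7 > each of {4, 5}; vs R: 12 > each of {5, 4}.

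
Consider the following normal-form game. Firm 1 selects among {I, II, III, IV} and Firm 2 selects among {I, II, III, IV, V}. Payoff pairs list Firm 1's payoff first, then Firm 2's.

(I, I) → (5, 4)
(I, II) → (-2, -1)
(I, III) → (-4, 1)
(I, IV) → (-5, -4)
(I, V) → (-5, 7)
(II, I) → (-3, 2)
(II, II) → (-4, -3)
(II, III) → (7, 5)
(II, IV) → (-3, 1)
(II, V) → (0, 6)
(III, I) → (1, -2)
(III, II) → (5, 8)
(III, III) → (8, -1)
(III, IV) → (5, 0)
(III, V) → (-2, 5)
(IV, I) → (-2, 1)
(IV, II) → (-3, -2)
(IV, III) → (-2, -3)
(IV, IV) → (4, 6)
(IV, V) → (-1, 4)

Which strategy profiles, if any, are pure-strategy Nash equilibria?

(II, V) and (III, II)

Find each player's best response to every opponent strategy; NE are the intersections.
Firm 1's best responses — vs I: I (payoff 5); vs II: III (payoff 5); vs III: III (payoff 8); vs IV: III (payoff 5); vs V: II (payoff 0).
Firm 2's best responses — vs I: V (payoff 7); vs II: V (payoff 6); vs III: II (payoff 8); vs IV: IV (payoff 6).
Mutual best responses occur at (II, V) and (III, II); at each, neither player gains by switching.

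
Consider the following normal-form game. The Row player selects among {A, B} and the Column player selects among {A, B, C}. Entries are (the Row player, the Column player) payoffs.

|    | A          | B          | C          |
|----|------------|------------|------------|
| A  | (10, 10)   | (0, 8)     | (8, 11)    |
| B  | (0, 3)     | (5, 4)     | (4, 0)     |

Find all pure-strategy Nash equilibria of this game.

(A, C) and (B, B)

Check mutual best responses: a cell is a NE iff neither player can gain by unilaterally deviating.
The Row player's best responses — vs A: A (payoff 10); vs B: B (payoff 5); vs C: A (payoff 8).
The Column player's best responses — vs A: C (payoff 11); vs B: B (payoff 4).
Mutual best responses occur at (A, C) and (B, B); at each, neither player gains by switching.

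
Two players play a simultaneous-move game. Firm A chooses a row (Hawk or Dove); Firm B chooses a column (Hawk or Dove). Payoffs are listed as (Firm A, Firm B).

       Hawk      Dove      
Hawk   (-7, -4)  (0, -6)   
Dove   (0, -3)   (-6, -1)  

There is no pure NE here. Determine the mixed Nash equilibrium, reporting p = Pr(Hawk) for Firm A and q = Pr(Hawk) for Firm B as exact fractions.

In a mixed NE each player is indifferent between their pure strategies, so the opponent's mix sets the indifference.
Firm B indifferent between Hawk and Dove: p·(-4) + (1−p)·(-3) = p·(-6) + (1−p)·(-1) ⟹ (-3) + (-1)p = (-1) + (-5)p ⟹ p = 1/2.
Firm A indifferent between Hawk and Dove: q·(-7) + (1−q)·0 = q·0 + (1−q)·(-6) ⟹ 0 + (-7)q = (-6) + 6q ⟹ q = 6/13.

p = 1/2, q = 6/13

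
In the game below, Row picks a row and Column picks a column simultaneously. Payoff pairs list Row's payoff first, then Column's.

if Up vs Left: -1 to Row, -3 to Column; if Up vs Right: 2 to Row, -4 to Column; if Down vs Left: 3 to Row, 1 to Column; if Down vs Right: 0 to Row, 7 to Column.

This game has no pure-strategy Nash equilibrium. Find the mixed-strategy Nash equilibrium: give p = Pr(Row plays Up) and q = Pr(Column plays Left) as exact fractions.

Each player's mixing probability is pinned down by making the *other* player indifferent.
Column indifferent between Left and Right: p·(-3) + (1−p)·1 = p·(-4) + (1−p)·7 ⟹ 1 + (-4)p = 7 + (-11)p ⟹ p = 6/7.
Row indifferent between Up and Down: q·(-1) + (1−q)·2 = q·3 + (1−q)·0 ⟹ 2 + (-3)q = 0 + 3q ⟹ q = 1/3.

p = 6/7, q = 1/3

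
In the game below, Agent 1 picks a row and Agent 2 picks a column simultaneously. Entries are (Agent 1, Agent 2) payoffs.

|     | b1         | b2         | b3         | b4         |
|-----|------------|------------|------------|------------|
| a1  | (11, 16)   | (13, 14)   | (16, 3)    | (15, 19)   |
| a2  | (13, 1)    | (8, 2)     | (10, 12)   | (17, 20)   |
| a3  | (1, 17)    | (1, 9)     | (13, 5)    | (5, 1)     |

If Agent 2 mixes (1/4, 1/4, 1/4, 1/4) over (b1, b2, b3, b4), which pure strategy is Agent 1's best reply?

a1

Agent 1's best reply maximizes expected payoff against the mix.
a1: (1/4)·11 + (1/4)·13 + (1/4)·16 + (1/4)·15 = 55/4
a2: (1/4)·13 + (1/4)·8 + (1/4)·10 + (1/4)·17 = 12
a3: (1/4)·1 + (1/4)·1 + (1/4)·13 + (1/4)·5 = 5
Highest expected payoff is 55/4, from a1.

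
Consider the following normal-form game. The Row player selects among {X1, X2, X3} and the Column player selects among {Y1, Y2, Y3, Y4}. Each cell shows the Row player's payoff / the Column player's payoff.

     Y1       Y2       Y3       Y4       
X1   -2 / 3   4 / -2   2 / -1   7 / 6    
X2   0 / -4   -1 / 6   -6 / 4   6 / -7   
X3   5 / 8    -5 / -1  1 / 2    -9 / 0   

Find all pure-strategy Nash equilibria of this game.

(X1, Y4) and (X3, Y1)

Check mutual best responses: a cell is a NE iff neither player can gain by unilaterally deviating.
The Row player's best responses — vs Y1: X3 (payoff 5); vs Y2: X1 (payoff 4); vs Y3: X1 (payoff 2); vs Y4: X1 (payoff 7).
The Column player's best responses — vs X1: Y4 (payoff 6); vs X2: Y2 (payoff 6); vs X3: Y1 (payoff 8).
Mutual best responses occur at (X1, Y4) and (X3, Y1); at each, neither player gains by switching.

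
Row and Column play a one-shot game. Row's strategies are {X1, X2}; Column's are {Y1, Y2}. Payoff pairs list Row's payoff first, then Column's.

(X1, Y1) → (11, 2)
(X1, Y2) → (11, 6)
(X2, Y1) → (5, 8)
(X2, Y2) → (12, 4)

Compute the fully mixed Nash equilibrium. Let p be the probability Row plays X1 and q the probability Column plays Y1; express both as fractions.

Each player's mixing probability is pinned down by making the *other* player indifferent.
Column indifferent between Y1 and Y2: p·2 + (1−p)·8 = p·6 + (1−p)·4 ⟹ 8 + (-6)p = 4 + 2p ⟹ p = 1/2.
Row indifferent between X1 and X2: q·11 + (1−q)·11 = q·5 + (1−q)·12 ⟹ 11 + 0q = 12 + (-7)q ⟹ q = 1/7.

p = 1/2, q = 1/7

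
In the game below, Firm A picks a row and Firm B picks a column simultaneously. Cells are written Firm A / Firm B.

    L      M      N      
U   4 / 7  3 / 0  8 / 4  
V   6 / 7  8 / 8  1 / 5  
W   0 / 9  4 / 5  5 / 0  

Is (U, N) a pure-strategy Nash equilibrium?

Holding Firm B at N: Firm A gets 8 from U, versus 1 from V, 5 from W. No profitable deviation for Firm A.
Holding Firm A at U: Firm B gets 4 from N but could get 7 by switching to L. Firm B has a profitable deviation.

No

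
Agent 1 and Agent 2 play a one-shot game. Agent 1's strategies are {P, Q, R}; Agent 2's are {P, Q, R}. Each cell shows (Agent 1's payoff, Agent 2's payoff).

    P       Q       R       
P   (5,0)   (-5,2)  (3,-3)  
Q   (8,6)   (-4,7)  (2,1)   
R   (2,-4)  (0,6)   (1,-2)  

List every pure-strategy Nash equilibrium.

(R, Q)

Check mutual best responses: a cell is a NE iff neither player can gain by unilaterally deviating.
Agent 1's best responses — vs P: Q (payoff 8); vs Q: R (payoff 0); vs R: P (payoff 3).
Agent 2's best responses — vs P: Q (payoff 2); vs Q: Q (payoff 7); vs R: Q (payoff 6).
The only mutual best response is (R, Q); neither player gains by switching there.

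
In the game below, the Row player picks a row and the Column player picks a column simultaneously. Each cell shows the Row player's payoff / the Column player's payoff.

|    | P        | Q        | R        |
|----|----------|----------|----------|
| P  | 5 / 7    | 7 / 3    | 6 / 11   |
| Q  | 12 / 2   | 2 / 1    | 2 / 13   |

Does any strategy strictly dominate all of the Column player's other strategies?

R

A strategy is strictly dominant if it gives the Column player a strictly higher payoff than every other strategy, against every choice by the opponent.
R strictly dominates: vs P: 11 > each of {7, 3}; vs Q: 13 > each of {2, 1}.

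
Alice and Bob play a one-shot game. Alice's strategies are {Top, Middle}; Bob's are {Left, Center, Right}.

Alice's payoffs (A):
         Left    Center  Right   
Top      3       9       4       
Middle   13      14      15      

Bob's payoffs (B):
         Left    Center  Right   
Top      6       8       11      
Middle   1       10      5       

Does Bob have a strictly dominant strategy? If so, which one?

No strictly dominant strategy

Check whether one of Bob's strategies beats all alternatives regardless of what the opponent does.
Left is not dominant: against Top, Center gives 8 > 6.
Center is not dominant: against Top, Right gives 11 > 8.
Right is not dominant: against Middle, Center gives 10 > 5.
No single strategy is best against every opponent action.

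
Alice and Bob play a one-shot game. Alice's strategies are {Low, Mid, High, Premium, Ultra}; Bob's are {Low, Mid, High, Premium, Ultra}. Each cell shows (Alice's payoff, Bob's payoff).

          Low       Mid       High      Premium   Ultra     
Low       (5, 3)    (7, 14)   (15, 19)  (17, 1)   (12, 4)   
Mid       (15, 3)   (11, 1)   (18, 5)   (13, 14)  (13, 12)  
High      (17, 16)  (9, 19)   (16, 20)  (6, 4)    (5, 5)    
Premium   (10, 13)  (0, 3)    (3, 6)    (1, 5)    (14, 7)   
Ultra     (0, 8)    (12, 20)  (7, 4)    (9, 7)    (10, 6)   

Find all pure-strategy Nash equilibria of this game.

(Ultra, Mid)

A profile is a Nash equilibrium when each player is best-responding to the other.
Alice's best responses — vs Low: High (payoff 17); vs Mid: Ultra (payoff 12); vs High: Mid (payoff 18); vs Premium: Low (payoff 17); vs Ultra: Premium (payoff 14).
Bob's best responses — vs Low: High (payoff 19); vs Mid: Premium (payoff 14); vs High: High (payoff 20); vs Premium: Low (payoff 13); vs Ultra: Mid (payoff 20).
The only mutual best response is (Ultra, Mid); neither player gains by switching there.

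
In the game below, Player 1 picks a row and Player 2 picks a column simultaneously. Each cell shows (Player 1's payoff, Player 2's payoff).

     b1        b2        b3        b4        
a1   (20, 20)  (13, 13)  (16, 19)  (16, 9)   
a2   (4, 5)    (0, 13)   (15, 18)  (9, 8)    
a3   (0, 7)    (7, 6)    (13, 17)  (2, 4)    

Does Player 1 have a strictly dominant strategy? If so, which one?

a1

Check whether one of Player 1's strategies beats all alternatives regardless of what the opponent does.
a1 strictly dominates: vs b1: 20 > each of {4, 0}; vs b2: 13 > each of {0, 7}; vs b3: 16 > each of {15, 13}; vs b4: 16 > each of {9, 2}.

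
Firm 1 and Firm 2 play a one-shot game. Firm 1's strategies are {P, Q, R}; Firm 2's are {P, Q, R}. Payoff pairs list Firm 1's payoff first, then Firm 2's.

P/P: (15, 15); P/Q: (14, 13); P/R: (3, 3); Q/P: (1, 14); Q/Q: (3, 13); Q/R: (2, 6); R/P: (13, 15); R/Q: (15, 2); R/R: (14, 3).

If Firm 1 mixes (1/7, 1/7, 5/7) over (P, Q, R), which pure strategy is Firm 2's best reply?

Compute Firm 2's expected payoff from each pure strategy against the given mix.
P: (1/7)·15 + (1/7)·14 + (5/7)·15 = 104/7
Q: (1/7)·13 + (1/7)·13 + (5/7)·2 = 36/7
R: (1/7)·3 + (1/7)·6 + (5/7)·3 = 24/7
Highest expected payoff is 104/7, from P.

P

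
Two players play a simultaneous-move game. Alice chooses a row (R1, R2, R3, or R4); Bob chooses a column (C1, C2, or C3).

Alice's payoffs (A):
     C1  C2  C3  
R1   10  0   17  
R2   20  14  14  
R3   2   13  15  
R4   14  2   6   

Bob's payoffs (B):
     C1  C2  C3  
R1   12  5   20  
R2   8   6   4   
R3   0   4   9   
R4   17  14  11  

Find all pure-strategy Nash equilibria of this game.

Find each player's best response to every opponent strategy; NE are the intersections.
Alice's best responses — vs C1: R2 (payoff 20); vs C2: R2 (payoff 14); vs C3: R1 (payoff 17).
Bob's best responses — vs R1: C3 (payoff 20); vs R2: C1 (payoff 8); vs R3: C3 (payoff 9); vs R4: C1 (payoff 17).
Mutual best responses occur at (R1, C3) and (R2, C1); at each, neither player gains by switching.

(R1, C3) and (R2, C1)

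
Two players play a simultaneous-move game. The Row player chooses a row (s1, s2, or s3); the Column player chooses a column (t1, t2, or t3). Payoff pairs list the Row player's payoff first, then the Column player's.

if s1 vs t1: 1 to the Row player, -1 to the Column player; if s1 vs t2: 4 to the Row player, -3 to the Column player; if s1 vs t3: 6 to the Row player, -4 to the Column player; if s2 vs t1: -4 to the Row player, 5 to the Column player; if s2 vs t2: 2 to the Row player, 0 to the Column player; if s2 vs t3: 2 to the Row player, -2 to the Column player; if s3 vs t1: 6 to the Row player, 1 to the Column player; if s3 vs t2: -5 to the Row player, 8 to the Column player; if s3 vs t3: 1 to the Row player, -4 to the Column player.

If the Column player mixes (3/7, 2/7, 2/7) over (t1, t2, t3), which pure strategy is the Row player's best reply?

Compute the Row player's expected payoff from each pure strategy against the given mix.
s1: (3/7)·1 + (2/7)·4 + (2/7)·6 = 23/7
s2: (3/7)·(-4) + (2/7)·2 + (2/7)·2 = -4/7
s3: (3/7)·6 + (2/7)·(-5) + (2/7)·1 = 10/7
Highest expected payoff is 23/7, from s1.

s1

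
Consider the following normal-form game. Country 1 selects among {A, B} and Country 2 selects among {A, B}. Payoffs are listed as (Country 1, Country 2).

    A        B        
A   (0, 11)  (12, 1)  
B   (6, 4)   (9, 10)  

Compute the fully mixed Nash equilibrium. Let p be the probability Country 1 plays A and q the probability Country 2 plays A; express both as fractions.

p = 3/8, q = 1/3

Each player's mixing probability is pinned down by making the *other* player indifferent.
Country 2 indifferent between A and B: p·11 + (1−p)·4 = p·1 + (1−p)·10 ⟹ 4 + 7p = 10 + (-9)p ⟹ p = 3/8.
Country 1 indifferent between A and B: q·0 + (1−q)·12 = q·6 + (1−q)·9 ⟹ 12 + (-12)q = 9 + (-3)q ⟹ q = 1/3.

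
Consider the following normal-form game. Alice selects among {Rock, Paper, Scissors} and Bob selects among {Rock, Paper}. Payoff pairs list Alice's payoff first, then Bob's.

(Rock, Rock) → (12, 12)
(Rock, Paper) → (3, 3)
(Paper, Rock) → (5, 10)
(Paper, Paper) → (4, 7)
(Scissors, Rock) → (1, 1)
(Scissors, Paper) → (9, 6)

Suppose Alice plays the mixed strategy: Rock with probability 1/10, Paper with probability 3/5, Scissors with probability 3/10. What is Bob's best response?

Rock

Bob's best reply maximizes expected payoff against the mix.
Rock: (1/10)·12 + (3/5)·10 + (3/10)·1 = 15/2
Paper: (1/10)·3 + (3/5)·7 + (3/10)·6 = 63/10
Highest expected payoff is 15/2, from Rock.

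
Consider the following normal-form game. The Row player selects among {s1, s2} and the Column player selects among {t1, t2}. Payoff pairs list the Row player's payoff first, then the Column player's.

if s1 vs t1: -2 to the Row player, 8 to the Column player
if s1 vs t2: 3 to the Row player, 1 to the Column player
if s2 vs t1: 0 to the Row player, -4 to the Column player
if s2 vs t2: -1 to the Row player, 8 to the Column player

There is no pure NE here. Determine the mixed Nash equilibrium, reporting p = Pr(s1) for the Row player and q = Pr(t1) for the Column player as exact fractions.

p = 12/19, q = 2/3

Each player's mixing probability is pinned down by making the *other* player indifferent.
The Column player indifferent between t1 and t2: p·8 + (1−p)·(-4) = p·1 + (1−p)·8 ⟹ (-4) + 12p = 8 + (-7)p ⟹ p = 12/19.
The Row player indifferent between s1 and s2: q·(-2) + (1−q)·3 = q·0 + (1−q)·(-1) ⟹ 3 + (-5)q = (-1) + 1q ⟹ q = 2/3.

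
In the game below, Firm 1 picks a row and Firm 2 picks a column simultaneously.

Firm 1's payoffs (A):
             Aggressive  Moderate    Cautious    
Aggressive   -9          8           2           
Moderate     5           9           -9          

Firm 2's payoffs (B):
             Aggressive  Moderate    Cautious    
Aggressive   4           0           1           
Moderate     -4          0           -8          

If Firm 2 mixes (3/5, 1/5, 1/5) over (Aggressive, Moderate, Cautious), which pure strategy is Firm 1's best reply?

Firm 1's best reply maximizes expected payoff against the mix.
Aggressive: (3/5)·(-9) + (1/5)·8 + (1/5)·2 = -17/5
Moderate: (3/5)·5 + (1/5)·9 + (1/5)·(-9) = 3
Highest expected payoff is 3, from Moderate.

Moderate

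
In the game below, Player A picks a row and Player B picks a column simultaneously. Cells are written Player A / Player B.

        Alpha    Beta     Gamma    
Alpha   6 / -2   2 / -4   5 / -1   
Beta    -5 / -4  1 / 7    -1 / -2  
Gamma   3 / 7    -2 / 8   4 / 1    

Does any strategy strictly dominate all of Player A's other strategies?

Check whether one of Player A's strategies beats all alternatives regardless of what the opponent does.
Alpha strictly dominates: vs Alpha: 6 > each of {-5, 3}; vs Beta: 2 > each of {1, -2}; vs Gamma: 5 > each of {-1, 4}.

Alpha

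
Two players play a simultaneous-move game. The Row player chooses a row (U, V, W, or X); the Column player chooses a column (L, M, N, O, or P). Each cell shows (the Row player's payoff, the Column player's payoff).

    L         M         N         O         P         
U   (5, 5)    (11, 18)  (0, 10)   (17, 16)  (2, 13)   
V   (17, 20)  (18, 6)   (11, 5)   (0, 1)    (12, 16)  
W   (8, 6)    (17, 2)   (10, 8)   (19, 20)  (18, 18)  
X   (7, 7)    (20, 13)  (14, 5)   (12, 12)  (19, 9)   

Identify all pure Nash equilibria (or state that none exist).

(V, L), (W, O), and (X, M)

Find each player's best response to every opponent strategy; NE are the intersections.
The Row player's best responses — vs L: V (payoff 17); vs M: X (payoff 20); vs N: X (payoff 14); vs O: W (payoff 19); vs P: X (payoff 19).
The Column player's best responses — vs U: M (payoff 18); vs V: L (payoff 20); vs W: O (payoff 20); vs X: M (payoff 13).
Mutual best responses occur at (V, L), (W, O), and (X, M); at each, neither player gains by switching.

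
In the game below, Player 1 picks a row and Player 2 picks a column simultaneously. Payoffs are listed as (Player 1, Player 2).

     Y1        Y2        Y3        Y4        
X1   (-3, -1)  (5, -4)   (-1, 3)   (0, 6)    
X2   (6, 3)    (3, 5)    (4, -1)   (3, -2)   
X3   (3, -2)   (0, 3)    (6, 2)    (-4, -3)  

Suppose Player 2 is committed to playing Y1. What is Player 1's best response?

With Player 2 fixed at Y1, Player 1's payoffs are: X1 → -3, X2 → 6, X3 → 3.
The maximum is 6, achieved by X2.

X2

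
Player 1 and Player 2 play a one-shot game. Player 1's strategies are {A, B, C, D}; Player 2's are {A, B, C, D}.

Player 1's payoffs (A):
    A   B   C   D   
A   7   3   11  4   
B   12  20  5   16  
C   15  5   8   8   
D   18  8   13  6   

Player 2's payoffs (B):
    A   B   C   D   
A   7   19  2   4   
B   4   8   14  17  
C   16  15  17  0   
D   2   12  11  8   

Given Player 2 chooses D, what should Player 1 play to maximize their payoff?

B

With Player 2 fixed at D, Player 1's payoffs are: A → 4, B → 16, C → 8, D → 6.
The maximum is 16, achieved by B.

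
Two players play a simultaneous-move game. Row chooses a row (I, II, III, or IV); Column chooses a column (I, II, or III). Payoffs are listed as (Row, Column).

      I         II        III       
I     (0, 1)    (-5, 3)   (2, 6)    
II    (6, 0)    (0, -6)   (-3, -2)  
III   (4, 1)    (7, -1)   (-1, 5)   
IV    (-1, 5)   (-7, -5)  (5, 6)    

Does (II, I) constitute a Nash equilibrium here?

Yes

Holding Column at I: Row gets 6 from II, versus 0 from I, 4 from III, -1 from IV. No profitable deviation for Row.
Holding Row at II: Column gets 0 from I, versus -6 from II, -2 from III. No profitable deviation for Column either.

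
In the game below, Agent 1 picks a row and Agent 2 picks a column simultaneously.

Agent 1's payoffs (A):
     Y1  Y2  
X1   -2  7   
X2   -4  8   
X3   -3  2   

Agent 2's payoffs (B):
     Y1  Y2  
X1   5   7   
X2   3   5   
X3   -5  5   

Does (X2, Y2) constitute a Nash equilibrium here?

Holding Agent 2 at Y2: Agent 1 gets 8 from X2, versus 7 from X1, 2 from X3. No profitable deviation for Agent 1.
Holding Agent 1 at X2: Agent 2 gets 5 from Y2, versus 3 from Y1. No profitable deviation for Agent 2 either.

Yes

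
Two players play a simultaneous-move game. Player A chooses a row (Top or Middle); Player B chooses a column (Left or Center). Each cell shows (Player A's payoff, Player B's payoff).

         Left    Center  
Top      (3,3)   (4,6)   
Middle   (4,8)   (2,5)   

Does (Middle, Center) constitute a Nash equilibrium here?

No

Holding Player B at Center: Player A gets 2 from Middle but could get 4 by switching to Top. Player A has a profitable deviation.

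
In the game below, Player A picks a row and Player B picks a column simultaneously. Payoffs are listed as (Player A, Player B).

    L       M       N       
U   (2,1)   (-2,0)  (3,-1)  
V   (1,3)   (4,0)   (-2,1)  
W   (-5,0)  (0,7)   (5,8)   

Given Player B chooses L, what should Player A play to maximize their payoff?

U

With Player B fixed at L, Player A's payoffs are: U → 2, V → 1, W → -5.
The maximum is 2, achieved by U.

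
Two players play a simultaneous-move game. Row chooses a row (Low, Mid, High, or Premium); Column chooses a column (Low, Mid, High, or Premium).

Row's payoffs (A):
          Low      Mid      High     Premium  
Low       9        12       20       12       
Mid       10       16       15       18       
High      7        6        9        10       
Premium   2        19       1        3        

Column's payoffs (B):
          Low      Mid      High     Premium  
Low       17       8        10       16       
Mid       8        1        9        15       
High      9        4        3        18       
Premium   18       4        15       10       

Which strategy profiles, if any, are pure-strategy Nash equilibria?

Check mutual best responses: a cell is a NE iff neither player can gain by unilaterally deviating.
Row's best responses — vs Low: Mid (payoff 10); vs Mid: Premium (payoff 19); vs High: Low (payoff 20); vs Premium: Mid (payoff 18).
Column's best responses — vs Low: Low (payoff 17); vs Mid: Premium (payoff 15); vs High: Premium (payoff 18); vs Premium: Low (payoff 18).
The only mutual best response is (Mid, Premium); neither player gains by switching there.

(Mid, Premium)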